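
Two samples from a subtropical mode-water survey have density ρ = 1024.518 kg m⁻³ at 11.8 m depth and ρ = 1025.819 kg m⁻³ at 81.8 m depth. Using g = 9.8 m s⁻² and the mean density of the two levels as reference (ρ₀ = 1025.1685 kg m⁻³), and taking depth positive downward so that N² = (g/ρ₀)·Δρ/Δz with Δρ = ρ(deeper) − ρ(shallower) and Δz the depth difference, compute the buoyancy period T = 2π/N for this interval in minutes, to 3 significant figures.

7.86 min

Δρ = 1025.819 − 1024.518 = 1.301 kg m⁻³ over Δz = 81.8 − 11.8 = 70 m.
N² = (9.8/1025.1685) × (1.301/70) = 1.7767 × 10⁻⁴ s⁻².
N = √(1.7767 × 10⁻⁴) = 0.013329 rad s⁻¹, so T = 2π/N = 471.39 s = 7.8565 min ≈ 7.86 min.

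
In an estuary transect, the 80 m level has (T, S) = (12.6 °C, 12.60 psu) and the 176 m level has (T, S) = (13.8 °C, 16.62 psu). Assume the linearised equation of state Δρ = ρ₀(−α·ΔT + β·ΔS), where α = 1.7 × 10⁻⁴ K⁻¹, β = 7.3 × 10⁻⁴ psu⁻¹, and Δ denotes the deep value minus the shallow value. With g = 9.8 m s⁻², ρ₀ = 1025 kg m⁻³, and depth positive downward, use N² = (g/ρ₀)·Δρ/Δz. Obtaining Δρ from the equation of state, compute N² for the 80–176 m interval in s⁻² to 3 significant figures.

2.79 × 10⁻⁴ s⁻²

ΔT = +1.2 K, ΔS = +4.02 psu (deep − shallow).
Δρ/ρ₀ = −αΔT + βΔS = -2.04 × 10⁻⁴ + 2.9346 × 10⁻³ = 2.7306 × 10⁻³, so Δρ ≈ 2.799 kg m⁻³.
N² = (g/ρ₀)·Δρ/Δz = g·(Δρ/ρ₀)/Δz = 9.8 × 2.7306 × 10⁻³ / 96 = 2.7875 × 10⁻⁴ s⁻² ≈ 2.79 × 10⁻⁴ s⁻².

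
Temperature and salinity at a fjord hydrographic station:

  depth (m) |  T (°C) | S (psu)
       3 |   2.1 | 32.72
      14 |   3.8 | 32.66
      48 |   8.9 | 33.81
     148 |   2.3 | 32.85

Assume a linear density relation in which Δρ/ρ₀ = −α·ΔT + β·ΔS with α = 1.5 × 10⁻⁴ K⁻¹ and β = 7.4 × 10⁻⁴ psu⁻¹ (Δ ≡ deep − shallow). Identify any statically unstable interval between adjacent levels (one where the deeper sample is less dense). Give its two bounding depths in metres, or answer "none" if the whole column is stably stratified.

Evaluate Δρ/ρ₀ = −αΔT + βΔS across each adjacent pair:
  3–14 m: −αΔT+βΔS = −(1.5 × 10⁻⁴)(+1.7)+(7.4 × 10⁻⁴)(-0.06) = -3.0 × 10⁻⁴ → UNSTABLE
  14–48 m: −αΔT+βΔS = −(1.5 × 10⁻⁴)(+5.1)+(7.4 × 10⁻⁴)(+1.15) = 8.6 × 10⁻⁵ → stable
  48–148 m: −αΔT+βΔS = −(1.5 × 10⁻⁴)(-6.6)+(7.4 × 10⁻⁴)(-0.96) = 2.8 × 10⁻⁴ → stable
The 3–14 m interval has Δρ < 0: lighter water underlies denser water.

3–14 m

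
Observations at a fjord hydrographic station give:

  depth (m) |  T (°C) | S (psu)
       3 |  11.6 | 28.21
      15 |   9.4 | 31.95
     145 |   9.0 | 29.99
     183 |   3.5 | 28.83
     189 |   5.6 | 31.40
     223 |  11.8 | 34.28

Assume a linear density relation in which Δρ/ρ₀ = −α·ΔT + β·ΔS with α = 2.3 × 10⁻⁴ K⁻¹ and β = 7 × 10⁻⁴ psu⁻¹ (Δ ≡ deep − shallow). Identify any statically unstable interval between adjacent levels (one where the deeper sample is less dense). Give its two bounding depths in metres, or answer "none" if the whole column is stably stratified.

Evaluate Δρ/ρ₀ = −αΔT + βΔS across each adjacent pair:
  3–15 m: −αΔT+βΔS = −(2.3 × 10⁻⁴)(-2.2)+(7 × 10⁻⁴)(+3.74) = 3.1 × 10⁻³ → stable
  15–145 m: −αΔT+βΔS = −(2.3 × 10⁻⁴)(-0.4)+(7 × 10⁻⁴)(-1.96) = -1.3 × 10⁻³ → UNSTABLE
  145–183 m: −αΔT+βΔS = −(2.3 × 10⁻⁴)(-5.5)+(7 × 10⁻⁴)(-1.16) = 4.5 × 10⁻⁴ → stable
  183–189 m: −αΔT+βΔS = −(2.3 × 10⁻⁴)(+2.1)+(7 × 10⁻⁴)(+2.57) = 1.3 × 10⁻³ → stable
  189–223 m: −αΔT+βΔS = −(2.3 × 10⁻⁴)(+6.2)+(7 × 10⁻⁴)(+2.88) = 5.9 × 10⁻⁴ → stable
The 15–145 m interval has Δρ < 0: lighter water underlies denser water.

15–145 m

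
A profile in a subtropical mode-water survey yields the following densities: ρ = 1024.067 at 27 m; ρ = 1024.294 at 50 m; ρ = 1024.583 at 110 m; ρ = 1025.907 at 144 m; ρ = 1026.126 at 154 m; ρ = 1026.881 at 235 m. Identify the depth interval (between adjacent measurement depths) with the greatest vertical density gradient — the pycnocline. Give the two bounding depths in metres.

110–144 m

Compute the density gradient over each adjacent pair:
  27–50 m: Δρ/Δz = 0.227/23 = 9.9 × 10⁻³ kg m⁻⁴
  50–110 m: Δρ/Δz = 0.289/60 = 4.8 × 10⁻³ kg m⁻⁴
  110–144 m: Δρ/Δz = 1.324/34 = 0.039 kg m⁻⁴
  144–154 m: Δρ/Δz = 0.219/10 = 0.022 kg m⁻⁴
  154–235 m: Δρ/Δz = 0.755/81 = 9.3 × 10⁻³ kg m⁻⁴
The largest gradient is in the 110–144 m interval — the pycnocline.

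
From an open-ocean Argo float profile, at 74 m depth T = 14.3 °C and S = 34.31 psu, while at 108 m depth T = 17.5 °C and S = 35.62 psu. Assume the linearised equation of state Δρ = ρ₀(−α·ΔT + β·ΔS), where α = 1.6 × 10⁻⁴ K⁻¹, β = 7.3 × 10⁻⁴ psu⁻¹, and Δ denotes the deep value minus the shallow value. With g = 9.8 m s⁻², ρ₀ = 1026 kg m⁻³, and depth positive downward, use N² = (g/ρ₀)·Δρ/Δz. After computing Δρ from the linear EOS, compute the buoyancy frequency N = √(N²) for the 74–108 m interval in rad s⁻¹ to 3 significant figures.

ΔT = +3.2 K, ΔS = +1.31 psu (deep − shallow).
Δρ/ρ₀ = −αΔT + βΔS = -5.12 × 10⁻⁴ + 9.563 × 10⁻⁴ = 4.443 × 10⁻⁴, so Δρ ≈ 0.4559 kg m⁻³.
N² = (g/ρ₀)·Δρ/Δz = g·(Δρ/ρ₀)/Δz = 9.8 × 4.443 × 10⁻⁴ / 34 = 1.2806 × 10⁻⁴ s⁻².
N = √(1.2806 × 10⁻⁴) = 0.011316 rad s⁻¹ ≈ 0.0113 rad s⁻¹.

0.0113 rad s⁻¹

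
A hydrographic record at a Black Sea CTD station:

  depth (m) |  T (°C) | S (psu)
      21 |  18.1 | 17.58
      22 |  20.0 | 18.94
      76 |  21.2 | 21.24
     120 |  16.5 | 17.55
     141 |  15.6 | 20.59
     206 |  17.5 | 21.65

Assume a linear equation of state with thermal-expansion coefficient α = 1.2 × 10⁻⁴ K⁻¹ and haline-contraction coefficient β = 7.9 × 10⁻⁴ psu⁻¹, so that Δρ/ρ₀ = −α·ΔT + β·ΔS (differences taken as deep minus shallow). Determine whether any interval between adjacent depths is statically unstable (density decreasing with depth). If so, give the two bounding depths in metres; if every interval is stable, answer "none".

76–120 m

Evaluate Δρ/ρ₀ = −αΔT + βΔS across each adjacent pair:
  21–22 m: −αΔT+βΔS = −(1.2 × 10⁻⁴)(+1.9)+(7.9 × 10⁻⁴)(+1.36) = 8.5 × 10⁻⁴ → stable
  22–76 m: −αΔT+βΔS = −(1.2 × 10⁻⁴)(+1.2)+(7.9 × 10⁻⁴)(+2.30) = 1.7 × 10⁻³ → stable
  76–120 m: −αΔT+βΔS = −(1.2 × 10⁻⁴)(-4.7)+(7.9 × 10⁻⁴)(-3.69) = -2.4 × 10⁻³ → UNSTABLE
  120–141 m: −αΔT+βΔS = −(1.2 × 10⁻⁴)(-0.9)+(7.9 × 10⁻⁴)(+3.04) = 2.5 × 10⁻³ → stable
  141–206 m: −αΔT+βΔS = −(1.2 × 10⁻⁴)(+1.9)+(7.9 × 10⁻⁴)(+1.06) = 6.1 × 10⁻⁴ → stable
The 76–120 m interval has Δρ < 0: lighter water underlies denser water.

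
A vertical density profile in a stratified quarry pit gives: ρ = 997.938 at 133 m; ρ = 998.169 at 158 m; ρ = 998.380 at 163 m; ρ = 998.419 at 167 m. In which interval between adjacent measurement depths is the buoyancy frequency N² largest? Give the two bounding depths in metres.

Compute the density gradient over each adjacent pair:
  133–158 m: Δρ/Δz = 0.231/25 = 9.2 × 10⁻³ kg m⁻⁴
  158–163 m: Δρ/Δz = 0.211/5 = 0.042 kg m⁻⁴
  163–167 m: Δρ/Δz = 0.039/4 = 9.7 × 10⁻³ kg m⁻⁴
The largest gradient is in the 158–163 m interval — the pycnocline.

158–163 m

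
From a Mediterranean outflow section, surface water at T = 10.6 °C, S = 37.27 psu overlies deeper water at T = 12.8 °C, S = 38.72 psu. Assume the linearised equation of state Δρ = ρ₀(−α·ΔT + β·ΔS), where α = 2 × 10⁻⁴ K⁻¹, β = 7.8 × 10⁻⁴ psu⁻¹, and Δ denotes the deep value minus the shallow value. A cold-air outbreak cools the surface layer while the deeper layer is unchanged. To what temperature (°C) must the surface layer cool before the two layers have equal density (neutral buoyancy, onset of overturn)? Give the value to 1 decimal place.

7.1 °C

Neutral buoyancy requires Δρ = 0, i.e. −α(T_deep − T_surf′) + β(S_deep − S_surf) = 0.
T_surf′ = T_deep − (β/α)·ΔS = 12.8 − (7.8 × 10⁻⁴/2 × 10⁻⁴)·(+1.45) = 7.145 °C.
Cooling required: 10.6 − (7.145) = 3.455 °C.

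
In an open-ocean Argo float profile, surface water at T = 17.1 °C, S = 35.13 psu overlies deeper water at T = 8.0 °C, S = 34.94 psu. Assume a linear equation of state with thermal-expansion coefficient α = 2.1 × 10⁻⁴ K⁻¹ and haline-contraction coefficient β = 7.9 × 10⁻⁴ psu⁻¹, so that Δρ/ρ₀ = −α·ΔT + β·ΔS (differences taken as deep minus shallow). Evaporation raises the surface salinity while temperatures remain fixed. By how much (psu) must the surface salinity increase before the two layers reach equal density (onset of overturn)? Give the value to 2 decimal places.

2.23 psu

Neutral buoyancy requires −α(T_deep − T_surf) + β(S_deep − S_surf′) = 0.
S_surf′ = S_deep − (α/β)·ΔT = 34.94 − (2.1 × 10⁻⁴/7.9 × 10⁻⁴)·(-9.1) = 37.3590 psu.
Increase required: 37.3590 − 35.13 = 2.2290 psu.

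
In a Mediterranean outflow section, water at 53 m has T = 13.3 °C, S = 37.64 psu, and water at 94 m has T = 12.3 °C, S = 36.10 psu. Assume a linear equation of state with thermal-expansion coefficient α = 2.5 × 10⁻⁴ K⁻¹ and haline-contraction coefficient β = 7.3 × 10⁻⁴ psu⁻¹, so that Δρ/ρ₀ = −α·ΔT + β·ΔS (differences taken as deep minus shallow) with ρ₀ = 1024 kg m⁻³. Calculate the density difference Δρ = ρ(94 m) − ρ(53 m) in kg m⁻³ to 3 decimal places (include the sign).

-0.895 kg m⁻³

ΔT = -1.0 K, ΔS = -1.54 psu (deep − shallow).
Δρ/ρ₀ = −(2.5 × 10⁻⁴)(-1.0) + (7.3 × 10⁻⁴)(-1.54) = -8.742 × 10⁻⁴.
Δρ = 1024 × (-8.742 × 10⁻⁴) = -0.895 kg m⁻³.
Negative Δρ: lighter below, statically unstable.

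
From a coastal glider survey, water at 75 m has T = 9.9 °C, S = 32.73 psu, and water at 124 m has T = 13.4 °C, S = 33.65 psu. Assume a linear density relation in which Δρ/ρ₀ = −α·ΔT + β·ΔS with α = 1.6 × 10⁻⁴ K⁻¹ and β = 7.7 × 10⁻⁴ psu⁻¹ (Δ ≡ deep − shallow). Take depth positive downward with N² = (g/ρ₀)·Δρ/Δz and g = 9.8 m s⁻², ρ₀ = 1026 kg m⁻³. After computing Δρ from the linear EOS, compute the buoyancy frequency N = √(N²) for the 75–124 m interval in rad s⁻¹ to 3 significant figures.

ΔT = +3.5 K, ΔS = +0.92 psu (deep − shallow).
Δρ/ρ₀ = −αΔT + βΔS = -5.60 × 10⁻⁴ + 7.084 × 10⁻⁴ = 1.484 × 10⁻⁴, so Δρ ≈ 0.1523 kg m⁻³.
N² = (g/ρ₀)·Δρ/Δz = g·(Δρ/ρ₀)/Δz = 9.8 × 1.484 × 10⁻⁴ / 49 = 2.9680 × 10⁻⁵ s⁻².
N = √(2.9680 × 10⁻⁵) = 5.4479 × 10⁻³ rad s⁻¹ ≈ 5.45 × 10⁻³ rad s⁻¹.

5.45 × 10⁻³ rad s⁻¹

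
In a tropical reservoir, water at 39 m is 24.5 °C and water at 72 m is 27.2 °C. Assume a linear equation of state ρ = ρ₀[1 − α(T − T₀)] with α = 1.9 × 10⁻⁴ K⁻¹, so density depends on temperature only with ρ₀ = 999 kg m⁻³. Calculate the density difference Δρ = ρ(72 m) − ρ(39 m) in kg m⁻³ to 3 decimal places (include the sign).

-0.512 kg m⁻³

ΔT = +2.7 K, Δρ/ρ₀ = −αΔT = -5.13 × 10⁻⁴.
Δρ = 999 × (-5.13 × 10⁻⁴) = -0.512 kg m⁻³.
Negative Δρ: lighter below, statically unstable.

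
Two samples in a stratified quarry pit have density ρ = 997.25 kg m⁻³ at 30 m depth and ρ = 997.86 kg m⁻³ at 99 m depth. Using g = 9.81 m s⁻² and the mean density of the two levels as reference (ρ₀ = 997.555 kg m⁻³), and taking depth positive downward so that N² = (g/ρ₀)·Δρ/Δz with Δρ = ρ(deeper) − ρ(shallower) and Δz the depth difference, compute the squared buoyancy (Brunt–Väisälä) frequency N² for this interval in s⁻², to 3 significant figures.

8.69 × 10⁻⁵ s⁻²

Δρ = 997.86 − 997.25 = 0.61 kg m⁻³ over Δz = 99 − 30 = 69 m.
N² = (9.81/997.555) × (0.61/69) = 8.6939 × 10⁻⁵ s⁻² ≈ 8.69 × 10⁻⁵ s⁻².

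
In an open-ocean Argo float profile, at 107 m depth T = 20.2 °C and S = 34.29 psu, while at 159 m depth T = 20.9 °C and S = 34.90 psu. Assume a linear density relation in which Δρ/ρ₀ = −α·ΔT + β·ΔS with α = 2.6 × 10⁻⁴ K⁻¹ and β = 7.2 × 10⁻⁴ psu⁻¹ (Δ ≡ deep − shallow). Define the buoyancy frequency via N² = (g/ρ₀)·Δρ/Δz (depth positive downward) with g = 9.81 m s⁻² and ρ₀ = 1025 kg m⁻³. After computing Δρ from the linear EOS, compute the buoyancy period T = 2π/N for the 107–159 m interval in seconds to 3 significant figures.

ΔT = +0.7 K, ΔS = +0.61 psu (deep − shallow).
Δρ/ρ₀ = −αΔT + βΔS = -1.82 × 10⁻⁴ + 4.392 × 10⁻⁴ = 2.572 × 10⁻⁴, so Δρ ≈ 0.2636 kg m⁻³.
N² = (g/ρ₀)·Δρ/Δz = g·(Δρ/ρ₀)/Δz = 9.81 × 2.572 × 10⁻⁴ / 52 = 4.8522 × 10⁻⁵ s⁻².
N = √(4.8522 × 10⁻⁵) = 6.9658 × 10⁻³ rad s⁻¹ → T = 2π/N = 902.00 s ≈ 902 s.

902 s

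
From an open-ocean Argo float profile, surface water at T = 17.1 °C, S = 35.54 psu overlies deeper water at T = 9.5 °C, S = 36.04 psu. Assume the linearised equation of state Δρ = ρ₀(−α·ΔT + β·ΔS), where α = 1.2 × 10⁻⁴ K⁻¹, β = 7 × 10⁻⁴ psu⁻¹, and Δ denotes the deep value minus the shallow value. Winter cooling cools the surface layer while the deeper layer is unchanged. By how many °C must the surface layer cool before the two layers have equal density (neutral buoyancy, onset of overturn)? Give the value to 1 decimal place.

Neutral buoyancy requires Δρ = 0, i.e. −α(T_deep − T_surf′) + β(S_deep − S_surf) = 0.
T_surf′ = T_deep − (β/α)·ΔS = 9.5 − (7 × 10⁻⁴/1.2 × 10⁻⁴)·(+0.50) = 6.583 °C.
Cooling required: 17.1 − (6.583) = 10.517 °C.

10.5 °C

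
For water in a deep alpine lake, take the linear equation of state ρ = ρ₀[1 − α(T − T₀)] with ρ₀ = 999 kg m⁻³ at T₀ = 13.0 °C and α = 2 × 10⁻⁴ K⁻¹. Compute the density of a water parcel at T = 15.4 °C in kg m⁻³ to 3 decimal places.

998.520 kg m⁻³

T − T₀ = +2.4 K.
Bracket = 1 − α·(+2.4) = 1 + (-4.80 × 10⁻⁴) = 0.9995200.
ρ = 999 × 0.9995200 = 998.520 kg m⁻³.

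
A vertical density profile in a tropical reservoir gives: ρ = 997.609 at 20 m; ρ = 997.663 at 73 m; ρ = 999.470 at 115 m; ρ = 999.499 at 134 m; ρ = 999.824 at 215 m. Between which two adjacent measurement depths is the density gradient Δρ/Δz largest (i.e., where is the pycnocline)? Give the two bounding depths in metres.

73–115 m

Compute the density gradient over each adjacent pair:
  20–73 m: Δρ/Δz = 0.054/53 = 1.0 × 10⁻³ kg m⁻⁴
  73–115 m: Δρ/Δz = 1.807/42 = 0.043 kg m⁻⁴
  115–134 m: Δρ/Δz = 0.029/19 = 1.5 × 10⁻³ kg m⁻⁴
  134–215 m: Δρ/Δz = 0.325/81 = 4.0 × 10⁻³ kg m⁻⁴
The largest gradient is in the 73–115 m interval — the pycnocline.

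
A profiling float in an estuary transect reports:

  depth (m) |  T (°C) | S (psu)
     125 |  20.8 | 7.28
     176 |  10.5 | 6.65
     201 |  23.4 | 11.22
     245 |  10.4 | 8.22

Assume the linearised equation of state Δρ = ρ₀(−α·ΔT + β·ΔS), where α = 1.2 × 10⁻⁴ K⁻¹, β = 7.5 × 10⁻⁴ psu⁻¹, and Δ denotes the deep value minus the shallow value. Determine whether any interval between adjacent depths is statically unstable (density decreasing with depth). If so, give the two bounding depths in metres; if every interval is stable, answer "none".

201–245 m

Evaluate Δρ/ρ₀ = −αΔT + βΔS across each adjacent pair:
  125–176 m: −αΔT+βΔS = −(1.2 × 10⁻⁴)(-10.3)+(7.5 × 10⁻⁴)(-0.63) = 7.6 × 10⁻⁴ → stable
  176–201 m: −αΔT+βΔS = −(1.2 × 10⁻⁴)(+12.9)+(7.5 × 10⁻⁴)(+4.57) = 1.9 × 10⁻³ → stable
  201–245 m: −αΔT+βΔS = −(1.2 × 10⁻⁴)(-13.0)+(7.5 × 10⁻⁴)(-3.00) = -6.9 × 10⁻⁴ → UNSTABLE
The 201–245 m interval has Δρ < 0: lighter water underlies denser water.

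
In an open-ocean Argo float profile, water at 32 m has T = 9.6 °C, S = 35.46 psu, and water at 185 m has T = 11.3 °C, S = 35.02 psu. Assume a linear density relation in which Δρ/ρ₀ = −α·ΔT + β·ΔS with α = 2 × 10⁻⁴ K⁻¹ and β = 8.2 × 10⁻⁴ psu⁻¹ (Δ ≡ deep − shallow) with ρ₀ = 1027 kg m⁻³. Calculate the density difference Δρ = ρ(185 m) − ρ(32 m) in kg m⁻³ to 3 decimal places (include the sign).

-0.720 kg m⁻³

ΔT = +1.7 K, ΔS = -0.44 psu (deep − shallow).
Δρ/ρ₀ = −(2 × 10⁻⁴)(+1.7) + (8.2 × 10⁻⁴)(-0.44) = -7.008 × 10⁻⁴.
Δρ = 1027 × (-7.008 × 10⁻⁴) = -0.720 kg m⁻³.
Negative Δρ: lighter below, statically unstable.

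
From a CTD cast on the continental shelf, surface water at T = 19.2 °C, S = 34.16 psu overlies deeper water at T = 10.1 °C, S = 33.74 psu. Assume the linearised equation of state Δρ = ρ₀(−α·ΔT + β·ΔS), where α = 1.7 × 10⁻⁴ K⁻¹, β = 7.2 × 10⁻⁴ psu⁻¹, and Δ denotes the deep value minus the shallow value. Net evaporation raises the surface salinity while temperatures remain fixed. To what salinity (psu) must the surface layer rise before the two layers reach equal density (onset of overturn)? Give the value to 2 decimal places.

Neutral buoyancy requires −α(T_deep − T_surf) + β(S_deep − S_surf′) = 0.
S_surf′ = S_deep − (α/β)·ΔT = 33.74 − (1.7 × 10⁻⁴/7.2 × 10⁻⁴)·(-9.1) = 35.8886 psu.
Increase required: 35.8886 − 34.16 = 1.7286 psu.

35.89 psu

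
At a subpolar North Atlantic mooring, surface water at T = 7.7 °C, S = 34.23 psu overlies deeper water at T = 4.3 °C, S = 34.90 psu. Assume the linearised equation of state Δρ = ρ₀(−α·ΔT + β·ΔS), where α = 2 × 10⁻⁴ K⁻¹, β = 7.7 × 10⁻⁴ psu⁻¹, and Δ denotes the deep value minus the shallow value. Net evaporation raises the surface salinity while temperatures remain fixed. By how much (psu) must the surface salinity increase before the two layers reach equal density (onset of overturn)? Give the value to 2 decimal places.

Neutral buoyancy requires −α(T_deep − T_surf) + β(S_deep − S_surf′) = 0.
S_surf′ = S_deep − (α/β)·ΔT = 34.90 − (2 × 10⁻⁴/7.7 × 10⁻⁴)·(-3.4) = 35.7831 psu.
Increase required: 35.7831 − 34.23 = 1.5531 psu.

1.55 psu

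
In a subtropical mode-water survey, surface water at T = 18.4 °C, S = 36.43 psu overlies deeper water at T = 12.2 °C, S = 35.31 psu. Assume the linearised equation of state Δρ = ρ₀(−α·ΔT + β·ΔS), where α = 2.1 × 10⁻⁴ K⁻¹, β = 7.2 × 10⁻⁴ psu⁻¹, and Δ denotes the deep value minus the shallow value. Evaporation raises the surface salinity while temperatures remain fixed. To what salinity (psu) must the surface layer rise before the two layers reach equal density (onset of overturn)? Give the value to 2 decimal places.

37.12 psu

Neutral buoyancy requires −α(T_deep − T_surf) + β(S_deep − S_surf′) = 0.
S_surf′ = S_deep − (α/β)·ΔT = 35.31 − (2.1 × 10⁻⁴/7.2 × 10⁻⁴)·(-6.2) = 37.1183 psu.
Increase required: 37.1183 − 36.43 = 0.6883 psu.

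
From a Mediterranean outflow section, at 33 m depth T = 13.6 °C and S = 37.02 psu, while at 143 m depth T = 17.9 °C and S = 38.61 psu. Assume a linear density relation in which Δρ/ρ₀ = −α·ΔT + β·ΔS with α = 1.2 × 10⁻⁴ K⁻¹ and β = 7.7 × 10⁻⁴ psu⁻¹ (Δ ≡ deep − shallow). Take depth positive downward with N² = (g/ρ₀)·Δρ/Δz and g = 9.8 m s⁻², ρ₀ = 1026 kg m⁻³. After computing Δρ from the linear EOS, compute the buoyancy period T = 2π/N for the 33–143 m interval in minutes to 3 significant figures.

ΔT = +4.3 K, ΔS = +1.59 psu (deep − shallow).
Δρ/ρ₀ = −αΔT + βΔS = -5.16 × 10⁻⁴ + 1.2243 × 10⁻³ = 7.083 × 10⁻⁴, so Δρ ≈ 0.7267 kg m⁻³.
N² = (g/ρ₀)·Δρ/Δz = g·(Δρ/ρ₀)/Δz = 9.8 × 7.083 × 10⁻⁴ / 110 = 6.3103 × 10⁻⁵ s⁻².
N = √(6.3103 × 10⁻⁵) = 7.9437 × 10⁻³ rad s⁻¹ → T = 2π/N = 790.96 s = 13.183 min ≈ 13.2 min.

13.2 min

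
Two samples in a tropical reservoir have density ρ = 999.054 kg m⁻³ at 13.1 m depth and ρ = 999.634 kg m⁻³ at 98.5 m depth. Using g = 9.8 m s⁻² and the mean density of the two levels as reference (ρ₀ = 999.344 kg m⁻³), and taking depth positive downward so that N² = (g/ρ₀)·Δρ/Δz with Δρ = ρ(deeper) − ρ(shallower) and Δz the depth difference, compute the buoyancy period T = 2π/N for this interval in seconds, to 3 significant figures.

Δρ = 999.634 − 999.054 = 0.580 kg m⁻³ over Δz = 98.5 − 13.1 = 85.4 m.
N² = (9.8/999.344) × (0.580/85.4) = 6.6601 × 10⁻⁵ s⁻².
N = √(6.6601 × 10⁻⁵) = 8.1609 × 10⁻³ rad s⁻¹, so T = 2π/N = 769.91 s ≈ 770 s.

770 s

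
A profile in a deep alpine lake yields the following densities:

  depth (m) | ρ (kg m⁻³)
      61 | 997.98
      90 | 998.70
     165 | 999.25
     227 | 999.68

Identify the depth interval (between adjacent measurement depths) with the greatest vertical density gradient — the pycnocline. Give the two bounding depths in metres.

Compute the density gradient over each adjacent pair:
  61–90 m: Δρ/Δz = 0.72/29 = 0.025 kg m⁻⁴
  90–165 m: Δρ/Δz = 0.55/75 = 7.3 × 10⁻³ kg m⁻⁴
  165–227 m: Δρ/Δz = 0.43/62 = 6.9 × 10⁻³ kg m⁻⁴
The largest gradient is in the 61–90 m interval — the pycnocline.

61–90 m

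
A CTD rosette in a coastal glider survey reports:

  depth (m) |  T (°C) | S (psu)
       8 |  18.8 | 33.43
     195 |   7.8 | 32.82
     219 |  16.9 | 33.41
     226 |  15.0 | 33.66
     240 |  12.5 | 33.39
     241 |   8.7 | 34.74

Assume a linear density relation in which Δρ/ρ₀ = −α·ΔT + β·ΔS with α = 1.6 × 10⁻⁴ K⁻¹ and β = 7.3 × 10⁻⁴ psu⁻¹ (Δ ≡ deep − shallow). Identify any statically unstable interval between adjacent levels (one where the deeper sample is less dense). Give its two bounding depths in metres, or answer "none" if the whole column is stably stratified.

Evaluate Δρ/ρ₀ = −αΔT + βΔS across each adjacent pair:
  8–195 m: −αΔT+βΔS = −(1.6 × 10⁻⁴)(-11.0)+(7.3 × 10⁻⁴)(-0.61) = 1.3 × 10⁻³ → stable
  195–219 m: −αΔT+βΔS = −(1.6 × 10⁻⁴)(+9.1)+(7.3 × 10⁻⁴)(+0.59) = -1.0 × 10⁻³ → UNSTABLE
  219–226 m: −αΔT+βΔS = −(1.6 × 10⁻⁴)(-1.9)+(7.3 × 10⁻⁴)(+0.25) = 4.9 × 10⁻⁴ → stable
  226–240 m: −αΔT+βΔS = −(1.6 × 10⁻⁴)(-2.5)+(7.3 × 10⁻⁴)(-0.27) = 2.0 × 10⁻⁴ → stable
  240–241 m: −αΔT+βΔS = −(1.6 × 10⁻⁴)(-3.8)+(7.3 × 10⁻⁴)(+1.35) = 1.6 × 10⁻³ → stable
The 195–219 m interval has Δρ < 0: lighter water underlies denser water.

195–219 m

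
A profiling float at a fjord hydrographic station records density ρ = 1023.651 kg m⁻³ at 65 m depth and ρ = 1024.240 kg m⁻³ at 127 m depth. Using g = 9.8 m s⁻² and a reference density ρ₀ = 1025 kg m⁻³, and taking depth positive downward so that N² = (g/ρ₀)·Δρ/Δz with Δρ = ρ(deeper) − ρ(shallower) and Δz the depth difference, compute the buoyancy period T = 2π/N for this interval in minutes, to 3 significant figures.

Δρ = 1024.240 − 1023.651 = 0.589 kg m⁻³ over Δz = 127 − 65 = 62 m.
N² = (9.8/1025) × (0.589/62) = 9.0829 × 10⁻⁵ s⁻².
N = √(9.0829 × 10⁻⁵) = 9.5304 × 10⁻³ rad s⁻¹, so T = 2π/N = 659.28 s = 10.988 min ≈ 11.0 min.
N² > 0, so the interval is statically stable.

11.0 min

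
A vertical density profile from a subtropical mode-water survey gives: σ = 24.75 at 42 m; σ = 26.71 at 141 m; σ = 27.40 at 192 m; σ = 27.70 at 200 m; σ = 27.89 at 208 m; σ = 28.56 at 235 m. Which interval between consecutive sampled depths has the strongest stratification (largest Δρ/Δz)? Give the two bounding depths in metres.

Compute the density gradient over each adjacent pair:
  42–141 m: Δρ/Δz = 1.96/99 = 0.020 kg m⁻⁴
  141–192 m: Δρ/Δz = 0.69/51 = 0.014 kg m⁻⁴
  192–200 m: Δρ/Δz = 0.30/8 = 0.037 kg m⁻⁴
  200–208 m: Δρ/Δz = 0.19/8 = 0.024 kg m⁻⁴
  208–235 m: Δρ/Δz = 0.67/27 = 0.025 kg m⁻⁴
The largest gradient is in the 192–200 m interval — the pycnocline.

192–200 m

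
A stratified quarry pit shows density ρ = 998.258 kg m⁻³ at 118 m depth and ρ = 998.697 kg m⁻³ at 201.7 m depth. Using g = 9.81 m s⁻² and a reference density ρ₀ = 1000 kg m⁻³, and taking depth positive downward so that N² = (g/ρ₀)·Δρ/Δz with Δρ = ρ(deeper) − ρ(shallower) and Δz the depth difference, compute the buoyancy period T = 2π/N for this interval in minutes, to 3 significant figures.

14.6 min

Δρ = 998.697 − 998.258 = 0.439 kg m⁻³ over Δz = 201.7 − 118 = 83.7 m.
N² = (9.81/1000) × (0.439/83.7) = 5.1453 × 10⁻⁵ s⁻².
N = √(5.1453 × 10⁻⁵) = 7.1731 × 10⁻³ rad s⁻¹, so T = 2π/N = 875.94 s = 14.599 min ≈ 14.6 min.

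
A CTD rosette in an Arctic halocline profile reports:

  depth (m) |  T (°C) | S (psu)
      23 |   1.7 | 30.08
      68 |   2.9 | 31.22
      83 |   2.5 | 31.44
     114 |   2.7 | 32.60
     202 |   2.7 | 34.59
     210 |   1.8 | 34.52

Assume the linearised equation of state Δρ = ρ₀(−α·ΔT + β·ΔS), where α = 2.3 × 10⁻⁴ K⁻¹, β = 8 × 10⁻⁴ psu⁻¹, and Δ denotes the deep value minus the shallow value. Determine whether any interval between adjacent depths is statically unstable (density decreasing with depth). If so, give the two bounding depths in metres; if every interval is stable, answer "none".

Evaluate Δρ/ρ₀ = −αΔT + βΔS across each adjacent pair:
  23–68 m: −αΔT+βΔS = −(2.3 × 10⁻⁴)(+1.2)+(8 × 10⁻⁴)(+1.14) = 6.4 × 10⁻⁴ → stable
  68–83 m: −αΔT+βΔS = −(2.3 × 10⁻⁴)(-0.4)+(8 × 10⁻⁴)(+0.22) = 2.7 × 10⁻⁴ → stable
  83–114 m: −αΔT+βΔS = −(2.3 × 10⁻⁴)(+0.2)+(8 × 10⁻⁴)(+1.16) = 8.8 × 10⁻⁴ → stable
  114–202 m: −αΔT+βΔS = −(2.3 × 10⁻⁴)(+0.0)+(8 × 10⁻⁴)(+1.99) = 1.6 × 10⁻³ → stable
  202–210 m: −αΔT+βΔS = −(2.3 × 10⁻⁴)(-0.9)+(8 × 10⁻⁴)(-0.07) = 1.5 × 10⁻⁴ → stable
Every interval has Δρ > 0: the column is stably stratified throughout.

none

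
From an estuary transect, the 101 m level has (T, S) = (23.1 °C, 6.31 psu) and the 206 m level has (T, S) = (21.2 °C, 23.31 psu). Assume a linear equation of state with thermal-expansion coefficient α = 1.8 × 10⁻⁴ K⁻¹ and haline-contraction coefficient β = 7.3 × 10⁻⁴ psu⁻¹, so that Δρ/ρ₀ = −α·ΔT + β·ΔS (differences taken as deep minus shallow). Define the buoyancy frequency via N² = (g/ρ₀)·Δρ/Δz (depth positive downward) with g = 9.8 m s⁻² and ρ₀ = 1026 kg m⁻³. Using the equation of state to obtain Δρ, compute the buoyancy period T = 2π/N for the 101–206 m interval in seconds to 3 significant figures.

182 s

ΔT = -1.9 K, ΔS = +17.00 psu (deep − shallow).
Δρ/ρ₀ = −αΔT + βΔS = 3.42 × 10⁻⁴ + 0.01241 = 0.012752, so Δρ ≈ 13.08 kg m⁻³.
N² = (g/ρ₀)·Δρ/Δz = g·(Δρ/ρ₀)/Δz = 9.8 × 0.012752 / 105 = 1.1902 × 10⁻³ s⁻².
N = √(1.1902 × 10⁻³) = 0.034499 rad s⁻¹ → T = 2π/N = 182.13 s ≈ 182 s.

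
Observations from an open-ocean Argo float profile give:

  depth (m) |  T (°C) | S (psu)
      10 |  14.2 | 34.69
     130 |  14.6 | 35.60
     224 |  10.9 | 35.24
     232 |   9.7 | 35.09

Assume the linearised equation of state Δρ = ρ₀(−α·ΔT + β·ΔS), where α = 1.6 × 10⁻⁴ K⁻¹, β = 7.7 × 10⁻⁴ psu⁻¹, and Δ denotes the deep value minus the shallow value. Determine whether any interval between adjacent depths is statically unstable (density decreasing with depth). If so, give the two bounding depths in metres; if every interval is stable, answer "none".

none

Evaluate Δρ/ρ₀ = −αΔT + βΔS across each adjacent pair:
  10–130 m: −αΔT+βΔS = −(1.6 × 10⁻⁴)(+0.4)+(7.7 × 10⁻⁴)(+0.91) = 6.4 × 10⁻⁴ → stable
  130–224 m: −αΔT+βΔS = −(1.6 × 10⁻⁴)(-3.7)+(7.7 × 10⁻⁴)(-0.36) = 3.1 × 10⁻⁴ → stable
  224–232 m: −αΔT+βΔS = −(1.6 × 10⁻⁴)(-1.2)+(7.7 × 10⁻⁴)(-0.15) = 7.7 × 10⁻⁵ → stable
Every interval has Δρ > 0: the column is stably stratified throughout.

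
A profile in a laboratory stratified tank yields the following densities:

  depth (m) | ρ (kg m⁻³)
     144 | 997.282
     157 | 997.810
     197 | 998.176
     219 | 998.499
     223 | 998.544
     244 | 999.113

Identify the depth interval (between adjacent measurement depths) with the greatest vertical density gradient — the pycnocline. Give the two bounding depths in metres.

144–157 m

Compute the density gradient over each adjacent pair:
  144–157 m: Δρ/Δz = 0.528/13 = 0.041 kg m⁻⁴
  157–197 m: Δρ/Δz = 0.366/40 = 9.2 × 10⁻³ kg m⁻⁴
  197–219 m: Δρ/Δz = 0.323/22 = 0.015 kg m⁻⁴
  219–223 m: Δρ/Δz = 0.045/4 = 0.011 kg m⁻⁴
  223–244 m: Δρ/Δz = 0.569/21 = 0.027 kg m⁻⁴
The largest gradient is in the 144–157 m interval — the pycnocline.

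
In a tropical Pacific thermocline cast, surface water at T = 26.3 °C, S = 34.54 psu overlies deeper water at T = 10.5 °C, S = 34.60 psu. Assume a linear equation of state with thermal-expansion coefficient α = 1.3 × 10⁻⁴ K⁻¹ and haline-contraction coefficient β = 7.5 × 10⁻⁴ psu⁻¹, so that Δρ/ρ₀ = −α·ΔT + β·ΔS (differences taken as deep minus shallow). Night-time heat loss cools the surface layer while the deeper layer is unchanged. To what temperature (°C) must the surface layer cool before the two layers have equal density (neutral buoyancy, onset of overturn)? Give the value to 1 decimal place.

Neutral buoyancy requires Δρ = 0, i.e. −α(T_deep − T_surf′) + β(S_deep − S_surf) = 0.
T_surf′ = T_deep − (β/α)·ΔS = 10.5 − (7.5 × 10⁻⁴/1.3 × 10⁻⁴)·(+0.06) = 10.154 °C.
Cooling required: 26.3 − (10.154) = 16.146 °C.

10.2 °C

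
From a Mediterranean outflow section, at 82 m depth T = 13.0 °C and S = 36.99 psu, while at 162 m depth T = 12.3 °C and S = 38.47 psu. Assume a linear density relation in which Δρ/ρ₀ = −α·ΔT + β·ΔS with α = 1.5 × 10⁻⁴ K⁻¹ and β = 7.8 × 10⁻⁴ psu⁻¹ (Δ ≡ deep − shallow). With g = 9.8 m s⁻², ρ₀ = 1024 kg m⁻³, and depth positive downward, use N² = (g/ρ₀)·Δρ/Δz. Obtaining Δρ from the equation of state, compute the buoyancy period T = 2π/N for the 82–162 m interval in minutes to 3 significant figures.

8.43 min

ΔT = -0.7 K, ΔS = +1.48 psu (deep − shallow).
Δρ/ρ₀ = −αΔT + βΔS = 1.05 × 10⁻⁴ + 1.1544 × 10⁻³ = 1.2594 × 10⁻³, so Δρ ≈ 1.290 kg m⁻³.
N² = (g/ρ₀)·Δρ/Δz = g·(Δρ/ρ₀)/Δz = 9.8 × 1.2594 × 10⁻³ / 80 = 1.5428 × 10⁻⁴ s⁻².
N = √(1.5428 × 10⁻⁴) = 0.012421 rad s⁻¹ → T = 2π/N = 505.85 s = 8.4308 min ≈ 8.43 min.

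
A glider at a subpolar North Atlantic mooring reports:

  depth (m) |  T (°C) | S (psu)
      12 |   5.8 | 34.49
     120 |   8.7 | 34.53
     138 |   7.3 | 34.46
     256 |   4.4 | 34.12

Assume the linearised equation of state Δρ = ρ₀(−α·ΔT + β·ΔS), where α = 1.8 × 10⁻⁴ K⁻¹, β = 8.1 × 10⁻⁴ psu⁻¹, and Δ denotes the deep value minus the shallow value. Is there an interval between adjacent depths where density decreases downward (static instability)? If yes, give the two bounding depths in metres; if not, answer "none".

12–120 m

Evaluate Δρ/ρ₀ = −αΔT + βΔS across each adjacent pair:
  12–120 m: −αΔT+βΔS = −(1.8 × 10⁻⁴)(+2.9)+(8.1 × 10⁻⁴)(+0.04) = -4.9 × 10⁻⁴ → UNSTABLE
  120–138 m: −αΔT+βΔS = −(1.8 × 10⁻⁴)(-1.4)+(8.1 × 10⁻⁴)(-0.07) = 2.0 × 10⁻⁴ → stable
  138–256 m: −αΔT+βΔS = −(1.8 × 10⁻⁴)(-2.9)+(8.1 × 10⁻⁴)(-0.34) = 2.5 × 10⁻⁴ → stable
The 12–120 m interval has Δρ < 0: lighter water underlies denser water.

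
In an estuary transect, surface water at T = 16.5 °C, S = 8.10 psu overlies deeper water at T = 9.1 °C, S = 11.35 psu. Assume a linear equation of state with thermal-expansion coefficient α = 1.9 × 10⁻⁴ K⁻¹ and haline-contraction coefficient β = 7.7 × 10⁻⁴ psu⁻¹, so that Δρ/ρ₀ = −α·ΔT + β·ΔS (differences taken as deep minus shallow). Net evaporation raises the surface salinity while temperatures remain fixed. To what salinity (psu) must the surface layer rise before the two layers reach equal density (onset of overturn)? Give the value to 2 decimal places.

13.18 psu

Neutral buoyancy requires −α(T_deep − T_surf) + β(S_deep − S_surf′) = 0.
S_surf′ = S_deep − (α/β)·ΔT = 11.35 − (1.9 × 10⁻⁴/7.7 × 10⁻⁴)·(-7.4) = 13.1760 psu.
Increase required: 13.1760 − 8.10 = 5.0760 psu.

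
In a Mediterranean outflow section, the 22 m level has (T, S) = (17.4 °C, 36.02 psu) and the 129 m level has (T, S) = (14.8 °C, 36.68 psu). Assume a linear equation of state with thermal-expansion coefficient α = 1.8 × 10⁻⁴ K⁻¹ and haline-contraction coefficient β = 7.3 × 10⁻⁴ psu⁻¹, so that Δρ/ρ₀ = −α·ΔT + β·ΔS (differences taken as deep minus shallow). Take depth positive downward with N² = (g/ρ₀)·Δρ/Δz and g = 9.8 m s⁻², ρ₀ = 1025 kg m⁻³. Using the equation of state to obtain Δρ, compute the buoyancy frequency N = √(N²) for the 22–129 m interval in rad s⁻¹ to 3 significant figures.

ΔT = -2.6 K, ΔS = +0.66 psu (deep − shallow).
Δρ/ρ₀ = −αΔT + βΔS = 4.68 × 10⁻⁴ + 4.818 × 10⁻⁴ = 9.498 × 10⁻⁴, so Δρ ≈ 0.9735 kg m⁻³.
N² = (g/ρ₀)·Δρ/Δz = g·(Δρ/ρ₀)/Δz = 9.8 × 9.498 × 10⁻⁴ / 107 = 8.6991 × 10⁻⁵ s⁻².
N = √(8.6991 × 10⁻⁵) = 9.3269 × 10⁻³ rad s⁻¹ ≈ 9.33 × 10⁻³ rad s⁻¹.

9.33 × 10⁻³ rad s⁻¹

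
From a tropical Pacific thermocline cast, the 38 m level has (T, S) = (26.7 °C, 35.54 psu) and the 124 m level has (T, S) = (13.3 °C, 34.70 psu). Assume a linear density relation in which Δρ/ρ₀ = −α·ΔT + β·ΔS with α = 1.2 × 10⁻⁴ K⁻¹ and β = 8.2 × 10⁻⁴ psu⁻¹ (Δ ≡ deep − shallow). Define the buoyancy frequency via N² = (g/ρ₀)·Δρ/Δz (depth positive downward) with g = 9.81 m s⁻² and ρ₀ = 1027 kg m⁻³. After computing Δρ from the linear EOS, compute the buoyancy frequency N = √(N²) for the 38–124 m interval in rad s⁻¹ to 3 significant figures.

0.0102 rad s⁻¹

ΔT = -13.4 K, ΔS = -0.84 psu (deep − shallow).
Δρ/ρ₀ = −αΔT + βΔS = 1.608 × 10⁻³ − 6.888 × 10⁻⁴ = 9.192 × 10⁻⁴, so Δρ ≈ 0.9440 kg m⁻³.
N² = (g/ρ₀)·Δρ/Δz = g·(Δρ/ρ₀)/Δz = 9.81 × 9.192 × 10⁻⁴ / 86 = 1.0485 × 10⁻⁴ s⁻².
N = √(1.0485 × 10⁻⁴) = 0.010240 rad s⁻¹ ≈ 0.0102 rad s⁻¹.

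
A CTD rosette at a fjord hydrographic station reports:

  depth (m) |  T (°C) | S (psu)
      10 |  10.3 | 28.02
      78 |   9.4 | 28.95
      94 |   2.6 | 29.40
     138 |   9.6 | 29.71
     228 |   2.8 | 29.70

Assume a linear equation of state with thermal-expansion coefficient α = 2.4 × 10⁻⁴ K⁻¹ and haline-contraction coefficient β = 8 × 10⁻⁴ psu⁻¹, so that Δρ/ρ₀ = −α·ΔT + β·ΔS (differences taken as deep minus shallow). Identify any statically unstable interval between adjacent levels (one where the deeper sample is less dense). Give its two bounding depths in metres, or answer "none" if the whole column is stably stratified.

Evaluate Δρ/ρ₀ = −αΔT + βΔS across each adjacent pair:
  10–78 m: −αΔT+βΔS = −(2.4 × 10⁻⁴)(-0.9)+(8 × 10⁻⁴)(+0.93) = 9.6 × 10⁻⁴ → stable
  78–94 m: −αΔT+βΔS = −(2.4 × 10⁻⁴)(-6.8)+(8 × 10⁻⁴)(+0.45) = 2.0 × 10⁻³ → stable
  94–138 m: −αΔT+βΔS = −(2.4 × 10⁻⁴)(+7.0)+(8 × 10⁻⁴)(+0.31) = -1.4 × 10⁻³ → UNSTABLE
  138–228 m: −αΔT+βΔS = −(2.4 × 10⁻⁴)(-6.8)+(8 × 10⁻⁴)(-0.01) = 1.6 × 10⁻³ → stable
The 94–138 m interval has Δρ < 0: lighter water underlies denser water.

94–138 m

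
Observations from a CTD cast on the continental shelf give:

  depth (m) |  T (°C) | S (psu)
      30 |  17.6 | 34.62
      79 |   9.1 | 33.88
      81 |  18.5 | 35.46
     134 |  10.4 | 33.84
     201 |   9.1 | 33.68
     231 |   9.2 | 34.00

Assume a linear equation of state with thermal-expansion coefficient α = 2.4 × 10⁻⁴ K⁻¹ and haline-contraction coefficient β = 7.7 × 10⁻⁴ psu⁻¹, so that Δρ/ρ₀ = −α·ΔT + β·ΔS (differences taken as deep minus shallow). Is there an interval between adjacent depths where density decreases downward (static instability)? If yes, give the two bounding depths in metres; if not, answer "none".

79–81 m

Evaluate Δρ/ρ₀ = −αΔT + βΔS across each adjacent pair:
  30–79 m: −αΔT+βΔS = −(2.4 × 10⁻⁴)(-8.5)+(7.7 × 10⁻⁴)(-0.74) = 1.5 × 10⁻³ → stable
  79–81 m: −αΔT+βΔS = −(2.4 × 10⁻⁴)(+9.4)+(7.7 × 10⁻⁴)(+1.58) = -1.0 × 10⁻³ → UNSTABLE
  81–134 m: −αΔT+βΔS = −(2.4 × 10⁻⁴)(-8.1)+(7.7 × 10⁻⁴)(-1.62) = 7.0 × 10⁻⁴ → stable
  134–201 m: −αΔT+βΔS = −(2.4 × 10⁻⁴)(-1.3)+(7.7 × 10⁻⁴)(-0.16) = 1.9 × 10⁻⁴ → stable
  201–231 m: −αΔT+βΔS = −(2.4 × 10⁻⁴)(+0.1)+(7.7 × 10⁻⁴)(+0.32) = 2.2 × 10⁻⁴ → stable
The 79–81 m interval has Δρ < 0: lighter water underlies denser water.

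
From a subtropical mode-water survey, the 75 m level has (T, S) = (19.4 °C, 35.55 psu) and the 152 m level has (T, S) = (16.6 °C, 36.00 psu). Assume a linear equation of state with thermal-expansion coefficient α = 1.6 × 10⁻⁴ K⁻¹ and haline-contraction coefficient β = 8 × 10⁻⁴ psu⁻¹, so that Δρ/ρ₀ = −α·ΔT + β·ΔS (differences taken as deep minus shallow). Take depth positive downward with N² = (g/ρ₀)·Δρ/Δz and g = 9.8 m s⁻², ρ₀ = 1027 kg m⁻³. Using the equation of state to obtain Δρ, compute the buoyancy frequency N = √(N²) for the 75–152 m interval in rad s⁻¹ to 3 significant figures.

ΔT = -2.8 K, ΔS = +0.45 psu (deep − shallow).
Δρ/ρ₀ = −αΔT + βΔS = 4.48 × 10⁻⁴ + 3.60 × 10⁻⁴ = 8.08 × 10⁻⁴, so Δρ ≈ 0.8298 kg m⁻³.
N² = (g/ρ₀)·Δρ/Δz = g·(Δρ/ρ₀)/Δz = 9.8 × 8.08 × 10⁻⁴ / 77 = 1.0284 × 10⁻⁴ s⁻².
N = √(1.0284 × 10⁻⁴) = 0.010141 rad s⁻¹ ≈ 0.0101 rad s⁻¹.

0.0101 rad s⁻¹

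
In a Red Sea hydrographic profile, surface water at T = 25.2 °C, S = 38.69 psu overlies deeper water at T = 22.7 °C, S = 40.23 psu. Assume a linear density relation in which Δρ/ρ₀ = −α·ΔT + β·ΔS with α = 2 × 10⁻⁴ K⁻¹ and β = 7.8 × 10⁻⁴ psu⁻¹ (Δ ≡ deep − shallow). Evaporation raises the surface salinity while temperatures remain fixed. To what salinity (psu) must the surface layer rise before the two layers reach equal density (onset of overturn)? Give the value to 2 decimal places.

40.87 psu

Neutral buoyancy requires −α(T_deep − T_surf) + β(S_deep − S_surf′) = 0.
S_surf′ = S_deep − (α/β)·ΔT = 40.23 − (2 × 10⁻⁴/7.8 × 10⁻⁴)·(-2.5) = 40.8710 psu.
Increase required: 40.8710 − 38.69 = 2.1810 psu.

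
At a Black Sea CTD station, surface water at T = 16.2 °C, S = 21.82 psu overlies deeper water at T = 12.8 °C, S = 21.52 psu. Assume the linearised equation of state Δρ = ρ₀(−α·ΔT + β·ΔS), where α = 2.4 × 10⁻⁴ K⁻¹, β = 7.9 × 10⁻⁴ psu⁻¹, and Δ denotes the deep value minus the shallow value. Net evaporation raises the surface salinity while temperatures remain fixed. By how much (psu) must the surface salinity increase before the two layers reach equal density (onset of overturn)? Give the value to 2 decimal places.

Neutral buoyancy requires −α(T_deep − T_surf) + β(S_deep − S_surf′) = 0.
S_surf′ = S_deep − (α/β)·ΔT = 21.52 − (2.4 × 10⁻⁴/7.9 × 10⁻⁴)·(-3.4) = 22.5529 psu.
Increase required: 22.5529 − 21.82 = 0.7329 psu.

0.73 psu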